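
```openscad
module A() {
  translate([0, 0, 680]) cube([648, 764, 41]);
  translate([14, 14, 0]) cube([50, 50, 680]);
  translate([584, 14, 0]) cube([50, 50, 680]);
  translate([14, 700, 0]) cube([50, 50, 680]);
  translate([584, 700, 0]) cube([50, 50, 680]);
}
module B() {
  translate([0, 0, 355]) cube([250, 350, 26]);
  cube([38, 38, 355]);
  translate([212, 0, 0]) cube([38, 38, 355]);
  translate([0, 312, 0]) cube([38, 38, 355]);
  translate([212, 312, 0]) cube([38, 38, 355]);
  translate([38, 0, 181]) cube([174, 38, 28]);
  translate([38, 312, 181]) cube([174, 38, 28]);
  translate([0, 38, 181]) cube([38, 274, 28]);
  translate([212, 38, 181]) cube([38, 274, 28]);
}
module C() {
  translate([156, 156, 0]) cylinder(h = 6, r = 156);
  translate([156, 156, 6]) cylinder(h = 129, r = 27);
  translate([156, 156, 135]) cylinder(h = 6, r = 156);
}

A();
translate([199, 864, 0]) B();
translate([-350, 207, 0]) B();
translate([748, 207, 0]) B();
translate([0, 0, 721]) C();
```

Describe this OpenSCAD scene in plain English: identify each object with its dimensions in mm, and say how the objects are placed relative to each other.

A is a table: top 648 mm (x) × 764 mm (y), 41 mm thick, upper face at z = 721 mm, on four 50×50 mm square legs, each inset 14 mm from the nearest pair of top edges, running from z = 0 to the bottom of the top.

B is a simple wooden stool: a rectangular seat 250 mm (x) by 350 mm (y), 26 mm thick, top face at z = 381 mm, on four square legs, each 38×38 mm in cross-section. The legs rest on z = 0, each flush with a corner of the seat. Four stretchers, 38 mm wide and 28 mm tall, connect adjacent legs with their undersides at z = 181 mm, each running between the inner faces of the legs it joins and aligned with the legs' outer faces on the other axis.

C is a spool: two coaxial disc flanges of radius 156 mm and thickness 6 mm, joined by a core cylinder of radius 27 mm and height 129 mm. The lower flange rests on z = 0 and the three cylinders share a vertical axis.

Three stools sit around the table at the +y, −x, +x sides. The spool is on top of the table.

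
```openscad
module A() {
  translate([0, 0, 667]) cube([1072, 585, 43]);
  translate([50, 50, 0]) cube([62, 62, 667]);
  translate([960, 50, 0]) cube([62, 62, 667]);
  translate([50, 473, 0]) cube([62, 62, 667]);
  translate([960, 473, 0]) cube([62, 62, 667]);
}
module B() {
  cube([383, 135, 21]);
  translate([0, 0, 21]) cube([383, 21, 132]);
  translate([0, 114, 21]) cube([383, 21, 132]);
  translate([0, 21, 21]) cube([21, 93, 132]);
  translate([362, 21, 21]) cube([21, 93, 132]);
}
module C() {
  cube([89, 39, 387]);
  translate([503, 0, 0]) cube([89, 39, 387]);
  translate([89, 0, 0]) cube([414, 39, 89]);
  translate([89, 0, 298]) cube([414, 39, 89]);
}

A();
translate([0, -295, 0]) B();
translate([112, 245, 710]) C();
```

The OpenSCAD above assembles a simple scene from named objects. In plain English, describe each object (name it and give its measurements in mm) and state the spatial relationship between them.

A is a table: top 1072 mm (x) × 585 mm (y), 43 mm thick, upper face at z = 710 mm, on four 62×62 mm square legs, each inset 50 mm from the nearest pair of top edges, running from z = 0 to the bottom of the top.

B is an open storage box with external size 383×135×153 mm and wall thickness 21 mm (the base is also 21 mm thick). The base covers the whole footprint; the four walls stand on the base, with the y-facing walls full-width and the x-facing walls fitting between their inner faces.

C is a rectangular picture frame lying in the x–z plane (depth along y). The opening is 414 mm wide (x) by 209 mm tall (z), surrounded by a border 89 mm wide on all four sides. The frame is 39 mm deep and is made of two full-height vertical stiles with two horizontal rails fitted between them.

The open box is on the floor beside the table on its −y side. The picture frame is on top of the table.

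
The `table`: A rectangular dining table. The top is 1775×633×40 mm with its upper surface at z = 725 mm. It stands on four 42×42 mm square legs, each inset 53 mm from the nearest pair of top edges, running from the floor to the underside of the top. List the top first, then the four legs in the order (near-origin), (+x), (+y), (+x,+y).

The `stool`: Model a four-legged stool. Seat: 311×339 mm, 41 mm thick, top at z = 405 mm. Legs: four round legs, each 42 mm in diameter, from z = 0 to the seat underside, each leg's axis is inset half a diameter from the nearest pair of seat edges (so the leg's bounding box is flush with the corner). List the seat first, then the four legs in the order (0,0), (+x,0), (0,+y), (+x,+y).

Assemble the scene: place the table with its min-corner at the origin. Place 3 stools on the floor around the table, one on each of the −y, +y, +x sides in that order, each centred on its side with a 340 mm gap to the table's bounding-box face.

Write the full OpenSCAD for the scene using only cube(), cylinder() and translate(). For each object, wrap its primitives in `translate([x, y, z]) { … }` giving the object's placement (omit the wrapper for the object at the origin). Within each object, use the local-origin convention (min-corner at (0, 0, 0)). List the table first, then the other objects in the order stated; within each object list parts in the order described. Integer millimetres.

translate([0, 0, 685]) cube([1775, 633, 40]);
translate([53, 53, 0]) cube([42, 42, 685]);
translate([1680, 53, 0]) cube([42, 42, 685]);
translate([53, 538, 0]) cube([42, 42, 685]);
translate([1680, 538, 0]) cube([42, 42, 685]);
translate([732, -679, 0]) {
  translate([0, 0, 364]) cube([311, 339, 41]);
  translate([21, 21, 0]) cylinder(h = 364, r = 21);
  translate([290, 21, 0]) cylinder(h = 364, r = 21);
  translate([21, 318, 0]) cylinder(h = 364, r = 21);
  translate([290, 318, 0]) cylinder(h = 364, r = 21);
}
translate([732, 973, 0]) {
  translate([0, 0, 364]) cube([311, 339, 41]);
  translate([21, 21, 0]) cylinder(h = 364, r = 21);
  translate([290, 21, 0]) cylinder(h = 364, r = 21);
  translate([21, 318, 0]) cylinder(h = 364, r = 21);
  translate([290, 318, 0]) cylinder(h = 364, r = 21);
}
translate([2115, 147, 0]) {
  translate([0, 0, 364]) cube([311, 339, 41]);
  translate([21, 21, 0]) cylinder(h = 364, r = 21);
  translate([290, 21, 0]) cylinder(h = 364, r = 21);
  translate([21, 318, 0]) cylinder(h = 364, r = 21);
  translate([290, 318, 0]) cylinder(h = 364, r = 21);
}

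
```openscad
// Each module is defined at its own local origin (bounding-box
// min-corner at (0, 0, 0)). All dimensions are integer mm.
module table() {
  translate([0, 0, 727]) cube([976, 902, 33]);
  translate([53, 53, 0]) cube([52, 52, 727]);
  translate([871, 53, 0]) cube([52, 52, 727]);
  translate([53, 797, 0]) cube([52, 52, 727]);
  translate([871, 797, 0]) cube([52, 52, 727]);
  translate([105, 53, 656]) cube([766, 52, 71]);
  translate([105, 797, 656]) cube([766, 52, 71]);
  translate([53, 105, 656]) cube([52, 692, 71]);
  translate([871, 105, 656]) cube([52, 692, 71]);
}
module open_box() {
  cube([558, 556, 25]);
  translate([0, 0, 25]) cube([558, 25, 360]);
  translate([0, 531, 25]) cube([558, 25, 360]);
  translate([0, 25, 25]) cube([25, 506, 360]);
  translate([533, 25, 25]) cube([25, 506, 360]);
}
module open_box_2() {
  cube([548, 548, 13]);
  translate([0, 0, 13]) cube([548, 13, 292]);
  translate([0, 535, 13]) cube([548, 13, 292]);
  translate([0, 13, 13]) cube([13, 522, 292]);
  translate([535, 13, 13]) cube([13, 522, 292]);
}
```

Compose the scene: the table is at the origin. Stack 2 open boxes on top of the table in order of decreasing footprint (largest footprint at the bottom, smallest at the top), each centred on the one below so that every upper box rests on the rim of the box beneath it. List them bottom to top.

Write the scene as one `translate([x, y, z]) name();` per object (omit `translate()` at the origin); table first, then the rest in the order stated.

table();
translate([209, 173, 760]) open_box();
translate([214, 177, 1145]) open_box_2();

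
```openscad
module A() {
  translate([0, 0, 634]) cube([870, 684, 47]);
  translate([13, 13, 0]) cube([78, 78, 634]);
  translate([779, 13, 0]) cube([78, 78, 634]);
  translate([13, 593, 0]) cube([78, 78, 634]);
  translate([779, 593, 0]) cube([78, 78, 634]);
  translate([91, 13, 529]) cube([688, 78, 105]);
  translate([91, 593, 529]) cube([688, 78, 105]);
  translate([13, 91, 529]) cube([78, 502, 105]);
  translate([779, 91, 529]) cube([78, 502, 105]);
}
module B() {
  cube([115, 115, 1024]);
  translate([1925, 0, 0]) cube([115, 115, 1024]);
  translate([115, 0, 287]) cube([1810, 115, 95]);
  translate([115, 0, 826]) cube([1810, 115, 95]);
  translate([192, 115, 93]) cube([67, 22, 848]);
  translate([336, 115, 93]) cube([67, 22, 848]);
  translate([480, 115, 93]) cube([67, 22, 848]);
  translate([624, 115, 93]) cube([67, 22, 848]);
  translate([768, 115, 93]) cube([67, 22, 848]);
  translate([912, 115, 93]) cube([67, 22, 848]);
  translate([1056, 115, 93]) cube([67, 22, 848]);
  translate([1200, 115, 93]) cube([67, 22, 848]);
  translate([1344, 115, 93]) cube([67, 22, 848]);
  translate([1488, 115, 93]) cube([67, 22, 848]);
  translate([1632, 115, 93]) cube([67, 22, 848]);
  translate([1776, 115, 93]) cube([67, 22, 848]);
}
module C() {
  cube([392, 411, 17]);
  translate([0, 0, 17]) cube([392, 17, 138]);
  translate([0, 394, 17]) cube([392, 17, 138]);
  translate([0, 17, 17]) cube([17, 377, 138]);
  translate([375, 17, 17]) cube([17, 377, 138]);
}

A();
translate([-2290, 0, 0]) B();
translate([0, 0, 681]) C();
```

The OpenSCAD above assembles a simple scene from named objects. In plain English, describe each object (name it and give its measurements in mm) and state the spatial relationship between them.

A is a table: top 870 mm (x) × 684 mm (y), 47 mm thick, upper face at z = 681 mm, on four 78×78 mm square legs, each inset 13 mm from the nearest pair of top edges, running from z = 0 to the bottom of the top. Four apron rails, 78 mm thick and 105 mm tall, run between adjacent legs with their top edges flush with the underside of the top and their outer faces flush with the legs' outer faces.

B is a fence section. Two 115×115 mm posts, 1024 mm tall, stand on the floor with a clear span of 1810 mm between their inner faces. Two horizontal rails of 115×95 mm section span the gap between the posts with their undersides at z = 287 mm and z = 826 mm, flush with the posts' −y face. 12 pickets, each 67 mm wide, 22 mm thick and 848 mm tall, are fixed to the +y face of the rails with their bottoms at z = 93 mm, evenly spaced across the span with equal gaps (rounded down to the nearest mm) at the −x end and between each pair — any rounding remainder accumulates at the +x end.

C is an open-topped rectangular box: outside dimensions 392×411×155 mm, with a uniform wall and base thickness of 17 mm. The base is a full 392×411 slab on the floor; four walls sit on top of the base. The front and back walls (the −y and +y sides) span the full width; the two side walls fit between them.

The fence section is on the floor beside the table on its −x side. The open box is on top of the table.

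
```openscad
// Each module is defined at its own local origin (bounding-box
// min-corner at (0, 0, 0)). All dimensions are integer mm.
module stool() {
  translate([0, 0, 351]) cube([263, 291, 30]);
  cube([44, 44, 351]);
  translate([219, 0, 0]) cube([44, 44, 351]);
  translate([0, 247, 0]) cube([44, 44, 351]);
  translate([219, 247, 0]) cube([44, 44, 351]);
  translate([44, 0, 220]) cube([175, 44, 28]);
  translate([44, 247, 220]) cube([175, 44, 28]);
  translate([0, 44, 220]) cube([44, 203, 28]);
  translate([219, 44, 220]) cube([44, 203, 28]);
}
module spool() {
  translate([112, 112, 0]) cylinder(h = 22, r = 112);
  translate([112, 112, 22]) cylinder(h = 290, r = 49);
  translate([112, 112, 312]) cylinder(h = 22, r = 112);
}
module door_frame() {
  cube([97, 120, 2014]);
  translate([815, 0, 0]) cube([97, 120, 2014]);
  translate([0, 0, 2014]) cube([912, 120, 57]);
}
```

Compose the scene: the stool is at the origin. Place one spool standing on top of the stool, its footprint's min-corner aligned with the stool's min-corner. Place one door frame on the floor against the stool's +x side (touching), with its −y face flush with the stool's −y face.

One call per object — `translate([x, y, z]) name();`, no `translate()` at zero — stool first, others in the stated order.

stool();
translate([0, 0, 381]) spool();
translate([263, 0, 0]) door_frame();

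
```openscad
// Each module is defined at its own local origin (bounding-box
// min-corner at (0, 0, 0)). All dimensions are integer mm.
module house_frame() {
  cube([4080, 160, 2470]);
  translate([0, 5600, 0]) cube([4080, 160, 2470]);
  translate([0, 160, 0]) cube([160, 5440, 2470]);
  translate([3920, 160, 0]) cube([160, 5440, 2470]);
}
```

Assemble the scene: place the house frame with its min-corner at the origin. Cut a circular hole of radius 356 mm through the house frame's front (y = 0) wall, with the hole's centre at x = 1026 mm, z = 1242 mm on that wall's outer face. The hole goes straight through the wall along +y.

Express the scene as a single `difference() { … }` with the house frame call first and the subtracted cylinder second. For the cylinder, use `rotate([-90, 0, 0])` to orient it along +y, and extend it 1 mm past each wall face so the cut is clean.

difference() {
  house_frame();
  translate([1026, -1, 1242]) rotate([-90, 0, 0]) cylinder(h = 162, r = 356);
}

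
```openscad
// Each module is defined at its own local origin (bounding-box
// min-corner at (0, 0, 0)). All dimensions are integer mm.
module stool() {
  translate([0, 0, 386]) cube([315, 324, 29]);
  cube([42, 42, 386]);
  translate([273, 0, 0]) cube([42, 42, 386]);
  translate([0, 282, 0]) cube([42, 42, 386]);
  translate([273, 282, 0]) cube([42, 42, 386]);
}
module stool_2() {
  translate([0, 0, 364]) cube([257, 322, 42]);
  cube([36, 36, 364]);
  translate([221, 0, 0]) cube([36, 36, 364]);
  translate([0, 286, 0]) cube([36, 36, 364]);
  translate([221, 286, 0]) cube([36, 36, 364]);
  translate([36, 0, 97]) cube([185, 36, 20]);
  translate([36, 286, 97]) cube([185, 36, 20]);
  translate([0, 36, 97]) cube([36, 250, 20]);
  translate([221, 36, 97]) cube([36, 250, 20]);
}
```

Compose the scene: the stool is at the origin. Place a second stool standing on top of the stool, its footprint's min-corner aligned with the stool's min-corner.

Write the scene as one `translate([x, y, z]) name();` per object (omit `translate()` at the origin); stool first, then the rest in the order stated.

stool();
translate([0, 0, 415]) stool_2();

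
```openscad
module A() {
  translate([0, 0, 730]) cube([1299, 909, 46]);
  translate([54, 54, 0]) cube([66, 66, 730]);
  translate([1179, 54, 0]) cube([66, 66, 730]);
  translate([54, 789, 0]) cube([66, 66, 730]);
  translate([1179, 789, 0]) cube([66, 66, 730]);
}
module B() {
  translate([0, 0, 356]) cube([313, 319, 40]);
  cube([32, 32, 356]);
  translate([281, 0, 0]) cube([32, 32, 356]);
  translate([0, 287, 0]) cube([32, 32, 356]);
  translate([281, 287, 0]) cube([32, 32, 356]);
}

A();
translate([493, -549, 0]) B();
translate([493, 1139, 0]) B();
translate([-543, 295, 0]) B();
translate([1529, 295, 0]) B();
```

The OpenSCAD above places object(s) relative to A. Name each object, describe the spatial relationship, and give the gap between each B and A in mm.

Each stool's nearest face is 230 mm from the table's bounding box.

A is a table. B is a stool. Four stools sit around the table at the −y, +y, −x, +x sides. The gap between each stool and the table is 230 mm.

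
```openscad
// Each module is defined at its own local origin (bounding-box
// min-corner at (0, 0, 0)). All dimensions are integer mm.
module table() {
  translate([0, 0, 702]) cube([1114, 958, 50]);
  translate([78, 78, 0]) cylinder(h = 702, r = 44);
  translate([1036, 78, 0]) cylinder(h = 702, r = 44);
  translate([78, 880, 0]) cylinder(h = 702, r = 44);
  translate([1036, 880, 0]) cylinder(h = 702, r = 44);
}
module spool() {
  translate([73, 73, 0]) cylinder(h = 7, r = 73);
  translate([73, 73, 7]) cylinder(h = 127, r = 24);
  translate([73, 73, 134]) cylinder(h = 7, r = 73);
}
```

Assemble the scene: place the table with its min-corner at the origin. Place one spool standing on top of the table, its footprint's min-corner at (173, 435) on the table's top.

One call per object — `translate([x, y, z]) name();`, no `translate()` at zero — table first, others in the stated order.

table();
translate([173, 435, 752]) spool();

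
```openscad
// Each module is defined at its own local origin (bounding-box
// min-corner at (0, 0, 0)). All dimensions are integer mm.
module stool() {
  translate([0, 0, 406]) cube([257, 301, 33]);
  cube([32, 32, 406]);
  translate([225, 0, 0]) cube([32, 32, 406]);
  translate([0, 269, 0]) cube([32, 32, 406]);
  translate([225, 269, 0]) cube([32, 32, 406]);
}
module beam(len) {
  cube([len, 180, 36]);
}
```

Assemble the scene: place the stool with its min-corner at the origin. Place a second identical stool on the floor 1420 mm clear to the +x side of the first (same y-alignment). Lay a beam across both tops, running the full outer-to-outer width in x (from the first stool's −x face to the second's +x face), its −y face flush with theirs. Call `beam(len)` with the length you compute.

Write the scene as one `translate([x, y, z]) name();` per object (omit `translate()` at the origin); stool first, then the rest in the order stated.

stool();
translate([1677, 0, 0]) stool();
translate([0, 0, 439]) beam(1934);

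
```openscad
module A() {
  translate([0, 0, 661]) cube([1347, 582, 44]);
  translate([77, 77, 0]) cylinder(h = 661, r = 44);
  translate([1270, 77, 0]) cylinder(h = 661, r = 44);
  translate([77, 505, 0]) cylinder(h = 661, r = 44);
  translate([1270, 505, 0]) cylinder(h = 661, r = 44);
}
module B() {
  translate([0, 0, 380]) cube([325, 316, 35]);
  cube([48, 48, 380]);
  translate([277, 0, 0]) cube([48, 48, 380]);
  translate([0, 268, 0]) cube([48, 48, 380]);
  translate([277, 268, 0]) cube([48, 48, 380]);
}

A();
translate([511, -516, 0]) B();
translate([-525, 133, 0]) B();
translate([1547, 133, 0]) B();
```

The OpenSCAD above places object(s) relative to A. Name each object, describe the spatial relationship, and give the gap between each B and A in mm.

Each stool's nearest face is 200 mm from the table's bounding box.

A is a table. B is a stool. Three stools sit around the table at the −y, −x, +x sides. The gap between each stool and the table is 200 mm.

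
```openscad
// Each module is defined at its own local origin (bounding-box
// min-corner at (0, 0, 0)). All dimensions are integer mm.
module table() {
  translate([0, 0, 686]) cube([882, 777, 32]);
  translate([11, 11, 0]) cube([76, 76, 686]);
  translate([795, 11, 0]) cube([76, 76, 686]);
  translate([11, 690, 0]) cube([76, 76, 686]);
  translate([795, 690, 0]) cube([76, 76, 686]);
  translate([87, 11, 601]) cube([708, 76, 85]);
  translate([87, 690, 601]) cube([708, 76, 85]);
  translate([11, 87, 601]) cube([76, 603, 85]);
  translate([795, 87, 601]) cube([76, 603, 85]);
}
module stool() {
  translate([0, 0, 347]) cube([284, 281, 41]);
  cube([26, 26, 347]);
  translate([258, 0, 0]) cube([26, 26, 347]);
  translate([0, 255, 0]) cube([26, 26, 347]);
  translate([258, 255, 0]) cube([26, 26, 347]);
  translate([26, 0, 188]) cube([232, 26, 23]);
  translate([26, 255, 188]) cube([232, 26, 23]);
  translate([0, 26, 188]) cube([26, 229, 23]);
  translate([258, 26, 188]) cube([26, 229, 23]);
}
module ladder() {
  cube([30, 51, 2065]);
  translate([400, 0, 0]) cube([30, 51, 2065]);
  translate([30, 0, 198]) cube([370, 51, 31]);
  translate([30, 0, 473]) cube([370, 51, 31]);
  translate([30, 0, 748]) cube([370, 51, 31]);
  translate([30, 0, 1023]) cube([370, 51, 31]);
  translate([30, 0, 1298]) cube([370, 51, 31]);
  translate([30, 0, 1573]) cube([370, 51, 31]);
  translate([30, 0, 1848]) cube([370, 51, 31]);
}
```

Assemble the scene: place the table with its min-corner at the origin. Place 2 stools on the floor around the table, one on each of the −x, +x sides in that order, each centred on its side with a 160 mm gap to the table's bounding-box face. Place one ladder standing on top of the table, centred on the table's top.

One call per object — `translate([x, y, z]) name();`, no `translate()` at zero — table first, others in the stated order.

table();
translate([-444, 248, 0]) stool();
translate([1042, 248, 0]) stool();
translate([226, 363, 718]) ladder();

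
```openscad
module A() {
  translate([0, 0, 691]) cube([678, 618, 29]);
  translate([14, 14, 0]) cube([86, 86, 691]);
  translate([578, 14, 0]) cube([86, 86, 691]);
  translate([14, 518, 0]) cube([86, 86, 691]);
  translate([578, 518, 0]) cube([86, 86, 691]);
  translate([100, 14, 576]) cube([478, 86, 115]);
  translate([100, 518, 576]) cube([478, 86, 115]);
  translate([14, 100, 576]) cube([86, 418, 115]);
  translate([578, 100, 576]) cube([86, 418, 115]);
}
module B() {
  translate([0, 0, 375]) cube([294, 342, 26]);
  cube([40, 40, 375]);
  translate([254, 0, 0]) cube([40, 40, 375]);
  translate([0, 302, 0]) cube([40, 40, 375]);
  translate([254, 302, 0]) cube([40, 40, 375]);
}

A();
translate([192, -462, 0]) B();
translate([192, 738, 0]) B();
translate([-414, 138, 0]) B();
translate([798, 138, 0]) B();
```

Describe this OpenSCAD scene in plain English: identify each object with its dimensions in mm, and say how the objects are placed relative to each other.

A is a table: top 678 mm (x) × 618 mm (y), 29 mm thick, upper face at z = 720 mm, on four 86×86 mm square legs, each inset 14 mm from the nearest pair of top edges, running from z = 0 to the bottom of the top. Four apron rails, 86 mm thick and 115 mm tall, run between adjacent legs with their top edges flush with the underside of the top and their outer faces flush with the legs' outer faces.

B is a four-legged stool. The seat is 294×342 mm, 26 mm thick, top at z = 401 mm. It stands on four square legs, each 40×40 mm in cross-section, from z = 0 to the seat underside, each flush with a corner of the seat.

Four stools sit around the table at the −y, +y, −x, +x sides.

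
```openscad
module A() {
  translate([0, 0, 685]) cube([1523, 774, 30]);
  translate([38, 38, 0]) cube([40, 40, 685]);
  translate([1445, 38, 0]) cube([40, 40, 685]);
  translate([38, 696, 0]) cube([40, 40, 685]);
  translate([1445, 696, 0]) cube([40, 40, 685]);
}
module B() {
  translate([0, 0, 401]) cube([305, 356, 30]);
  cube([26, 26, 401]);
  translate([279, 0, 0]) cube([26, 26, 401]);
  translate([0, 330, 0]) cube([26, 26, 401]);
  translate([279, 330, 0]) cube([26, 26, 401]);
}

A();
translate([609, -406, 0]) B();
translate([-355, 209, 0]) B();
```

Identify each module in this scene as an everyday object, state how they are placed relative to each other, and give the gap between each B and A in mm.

Each stool's nearest face is 50 mm from the table's bounding box.

A is a table. B is a stool. Two stools sit around the table at the −y, −x sides. The gap between each stool and the table is 50 mm.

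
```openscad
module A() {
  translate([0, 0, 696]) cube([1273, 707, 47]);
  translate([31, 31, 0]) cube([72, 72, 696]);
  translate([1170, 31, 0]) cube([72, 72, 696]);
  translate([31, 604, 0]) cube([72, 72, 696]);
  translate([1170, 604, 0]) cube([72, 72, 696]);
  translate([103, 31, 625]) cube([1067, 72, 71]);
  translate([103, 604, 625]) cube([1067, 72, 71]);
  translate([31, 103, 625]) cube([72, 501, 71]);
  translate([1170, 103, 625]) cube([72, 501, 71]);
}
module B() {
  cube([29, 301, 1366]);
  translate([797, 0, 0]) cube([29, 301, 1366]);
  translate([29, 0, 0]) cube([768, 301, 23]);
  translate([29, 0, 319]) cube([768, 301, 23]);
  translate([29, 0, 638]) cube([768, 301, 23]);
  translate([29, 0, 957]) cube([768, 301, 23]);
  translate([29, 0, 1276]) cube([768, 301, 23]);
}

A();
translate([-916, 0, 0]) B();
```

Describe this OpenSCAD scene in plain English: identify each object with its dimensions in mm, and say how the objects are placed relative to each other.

A is a table with a 1273×707 mm rectangular top, 47 mm thick, top surface at z = 743 mm, supported by four 72×72 mm square legs, each inset 31 mm from the nearest pair of top edges, running from the floor. Four apron rails, 72 mm thick and 71 mm tall, run between adjacent legs with their top edges flush with the underside of the top and their outer faces flush with the legs' outer faces.

B is an open bookshelf. Two side panels, each 29 mm thick, 301 mm deep and 1366 mm tall, stand 826 mm apart (outside-to-outside). Between them sit 5 shelves, each 23 mm thick and 301 mm deep, spanning the full gap between the sides. The bottom shelf rests on the floor (its underside at z = 0) and the clear gap between one shelf's top and the next shelf's underside is 296 mm.

The bookshelf is on the floor beside the table on its −x side.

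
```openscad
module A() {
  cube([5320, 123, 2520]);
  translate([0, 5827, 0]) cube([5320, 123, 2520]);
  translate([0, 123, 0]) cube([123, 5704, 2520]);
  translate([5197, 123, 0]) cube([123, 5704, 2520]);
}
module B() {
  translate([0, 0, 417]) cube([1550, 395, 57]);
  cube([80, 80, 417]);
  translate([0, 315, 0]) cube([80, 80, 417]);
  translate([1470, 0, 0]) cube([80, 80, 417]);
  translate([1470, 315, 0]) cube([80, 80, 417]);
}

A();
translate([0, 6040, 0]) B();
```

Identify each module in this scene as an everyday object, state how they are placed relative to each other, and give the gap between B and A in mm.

A is a house frame. B is a bench. The bench is on the floor beside the house frame on its +y side. The gap between the bench and the house frame is 90 mm.

The bench's nearest face is 90 mm from the house frame's +y face.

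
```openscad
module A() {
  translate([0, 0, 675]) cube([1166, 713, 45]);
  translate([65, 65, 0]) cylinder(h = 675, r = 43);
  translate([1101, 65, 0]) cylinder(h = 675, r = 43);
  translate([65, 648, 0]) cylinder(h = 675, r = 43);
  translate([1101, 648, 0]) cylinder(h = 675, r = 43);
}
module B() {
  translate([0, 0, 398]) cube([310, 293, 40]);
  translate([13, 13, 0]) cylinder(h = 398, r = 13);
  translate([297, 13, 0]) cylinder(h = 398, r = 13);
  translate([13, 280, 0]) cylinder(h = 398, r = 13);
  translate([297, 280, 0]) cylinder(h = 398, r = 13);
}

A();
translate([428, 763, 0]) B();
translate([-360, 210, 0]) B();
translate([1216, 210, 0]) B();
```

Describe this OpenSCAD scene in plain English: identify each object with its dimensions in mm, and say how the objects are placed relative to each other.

A is a table: top 1166 mm (x) × 713 mm (y), 45 mm thick, upper face at z = 720 mm, on four round legs of 86 mm diameter, each leg's bounding box inset 22 mm from the nearest pair of top edges, running from z = 0 to the bottom of the top.

B is a four-legged stool. The seat is 310×293 mm, 40 mm thick, top at z = 438 mm. It stands on four round legs, each 26 mm in diameter, from z = 0 to the seat underside, each leg's axis is inset half a diameter from the nearest pair of seat edges (so the leg's bounding box is flush with the corner).

Three stools sit around the table at the +y, −x, +x sides.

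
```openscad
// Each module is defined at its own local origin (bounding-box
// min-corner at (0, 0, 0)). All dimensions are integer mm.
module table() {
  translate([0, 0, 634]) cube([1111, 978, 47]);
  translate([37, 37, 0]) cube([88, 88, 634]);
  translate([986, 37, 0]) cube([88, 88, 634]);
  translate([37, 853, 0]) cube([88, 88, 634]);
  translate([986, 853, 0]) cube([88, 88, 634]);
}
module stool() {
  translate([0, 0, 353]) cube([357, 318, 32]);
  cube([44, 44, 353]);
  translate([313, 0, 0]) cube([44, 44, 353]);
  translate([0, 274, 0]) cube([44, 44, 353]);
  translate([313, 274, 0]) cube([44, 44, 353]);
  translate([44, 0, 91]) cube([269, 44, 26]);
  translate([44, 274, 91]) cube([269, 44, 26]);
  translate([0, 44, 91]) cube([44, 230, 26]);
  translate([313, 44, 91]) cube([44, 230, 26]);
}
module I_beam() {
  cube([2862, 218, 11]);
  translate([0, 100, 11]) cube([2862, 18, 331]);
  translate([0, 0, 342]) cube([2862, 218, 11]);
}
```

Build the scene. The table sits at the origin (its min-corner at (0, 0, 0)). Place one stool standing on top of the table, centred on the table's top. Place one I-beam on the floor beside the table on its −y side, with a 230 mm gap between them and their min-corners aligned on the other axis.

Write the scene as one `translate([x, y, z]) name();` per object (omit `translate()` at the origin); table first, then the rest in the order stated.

table();
translate([377, 330, 681]) stool();
translate([0, -448, 0]) I_beam();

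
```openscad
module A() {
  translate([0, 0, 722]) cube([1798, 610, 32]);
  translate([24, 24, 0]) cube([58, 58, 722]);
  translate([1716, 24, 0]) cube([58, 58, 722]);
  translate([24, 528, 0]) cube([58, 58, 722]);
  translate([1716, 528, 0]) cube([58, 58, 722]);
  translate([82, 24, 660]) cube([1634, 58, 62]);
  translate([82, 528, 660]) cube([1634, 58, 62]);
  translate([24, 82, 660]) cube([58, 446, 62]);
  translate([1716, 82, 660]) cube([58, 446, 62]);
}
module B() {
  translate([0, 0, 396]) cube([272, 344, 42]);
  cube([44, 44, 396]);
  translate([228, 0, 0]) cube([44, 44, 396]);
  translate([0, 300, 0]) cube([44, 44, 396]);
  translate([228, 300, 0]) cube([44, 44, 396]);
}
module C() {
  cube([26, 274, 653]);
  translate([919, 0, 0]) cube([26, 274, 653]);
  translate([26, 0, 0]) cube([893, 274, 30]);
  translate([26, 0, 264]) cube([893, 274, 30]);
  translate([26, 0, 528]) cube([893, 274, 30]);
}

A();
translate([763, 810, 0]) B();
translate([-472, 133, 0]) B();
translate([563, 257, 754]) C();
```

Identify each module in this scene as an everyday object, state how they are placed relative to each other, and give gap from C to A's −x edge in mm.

The bookshelf's min-x is at 563; the table's min-x is 0; gap = 563 mm.

A is a table. B is a stool. C is a bookshelf. Two stools sit around the table at the +y, −x sides. The bookshelf is on top of the table. The gap from the bookshelf to the table's −x edge is 563 mm.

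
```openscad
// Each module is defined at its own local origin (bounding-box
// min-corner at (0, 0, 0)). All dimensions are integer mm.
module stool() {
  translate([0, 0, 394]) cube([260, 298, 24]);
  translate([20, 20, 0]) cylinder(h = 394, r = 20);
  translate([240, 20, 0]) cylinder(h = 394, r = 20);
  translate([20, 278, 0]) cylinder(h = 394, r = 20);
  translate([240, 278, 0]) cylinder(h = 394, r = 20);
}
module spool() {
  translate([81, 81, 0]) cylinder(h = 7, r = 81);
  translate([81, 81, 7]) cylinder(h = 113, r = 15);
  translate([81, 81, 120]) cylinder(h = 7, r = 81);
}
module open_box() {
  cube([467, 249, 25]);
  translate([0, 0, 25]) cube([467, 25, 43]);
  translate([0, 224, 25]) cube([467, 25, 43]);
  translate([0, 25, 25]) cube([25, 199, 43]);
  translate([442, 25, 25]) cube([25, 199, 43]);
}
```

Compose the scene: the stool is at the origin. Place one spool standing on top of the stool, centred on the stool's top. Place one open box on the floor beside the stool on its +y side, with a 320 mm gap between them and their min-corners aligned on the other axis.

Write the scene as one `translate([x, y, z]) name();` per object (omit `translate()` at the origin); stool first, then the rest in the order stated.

stool();
translate([49, 68, 418]) spool();
translate([0, 618, 0]) open_box();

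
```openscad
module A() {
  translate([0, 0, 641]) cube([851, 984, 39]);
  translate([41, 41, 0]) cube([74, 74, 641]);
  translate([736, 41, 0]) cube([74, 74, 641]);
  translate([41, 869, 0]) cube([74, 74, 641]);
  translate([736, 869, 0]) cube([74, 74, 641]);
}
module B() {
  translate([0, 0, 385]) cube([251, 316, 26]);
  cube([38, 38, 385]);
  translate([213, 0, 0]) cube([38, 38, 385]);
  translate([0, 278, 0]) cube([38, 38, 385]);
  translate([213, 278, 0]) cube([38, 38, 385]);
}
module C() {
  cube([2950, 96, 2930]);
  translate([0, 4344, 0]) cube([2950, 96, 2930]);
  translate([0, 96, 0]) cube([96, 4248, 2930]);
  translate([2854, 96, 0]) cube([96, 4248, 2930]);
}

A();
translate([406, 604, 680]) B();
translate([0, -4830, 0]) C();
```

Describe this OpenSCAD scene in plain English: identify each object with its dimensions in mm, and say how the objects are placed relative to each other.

A is a table with a 851×984 mm rectangular top, 39 mm thick, top surface at z = 680 mm, supported by four 74×74 mm square legs, each inset 41 mm from the nearest pair of top edges, running from the floor.

B is a four-legged stool. The seat is 251×316 mm, 26 mm thick, top at z = 411 mm. It stands on four square legs, each 38×38 mm in cross-section, from z = 0 to the seat underside, each flush with a corner of the seat.

C is a box-shaped house frame (walls only): outside footprint 2950×4440 mm, wall height 2930 mm, wall thickness 96 mm. The two y-facing walls run the full x-width; the two x-facing walls fit between the inner faces of the y-facing walls.

The stool is on top of the table. The house frame is on the floor beside the table on its −y side.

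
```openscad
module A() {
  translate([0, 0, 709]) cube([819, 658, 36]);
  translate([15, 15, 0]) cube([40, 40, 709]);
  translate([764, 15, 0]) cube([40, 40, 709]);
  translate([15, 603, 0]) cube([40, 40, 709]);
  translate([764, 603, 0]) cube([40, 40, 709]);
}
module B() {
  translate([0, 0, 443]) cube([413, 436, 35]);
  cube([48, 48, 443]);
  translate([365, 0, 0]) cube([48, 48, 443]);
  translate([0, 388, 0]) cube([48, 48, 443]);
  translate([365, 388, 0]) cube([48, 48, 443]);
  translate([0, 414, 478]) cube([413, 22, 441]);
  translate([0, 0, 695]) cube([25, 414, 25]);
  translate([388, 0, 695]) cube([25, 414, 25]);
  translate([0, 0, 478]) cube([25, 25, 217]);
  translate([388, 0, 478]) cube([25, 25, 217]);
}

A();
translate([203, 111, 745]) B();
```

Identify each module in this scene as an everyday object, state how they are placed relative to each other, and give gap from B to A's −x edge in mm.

The chair's min-x is at 203; the table's min-x is 0; gap = 203 mm.

A is a table. B is a chair. The chair is on top of the table, centred. The gap from the chair to the table's −x edge is 203 mm.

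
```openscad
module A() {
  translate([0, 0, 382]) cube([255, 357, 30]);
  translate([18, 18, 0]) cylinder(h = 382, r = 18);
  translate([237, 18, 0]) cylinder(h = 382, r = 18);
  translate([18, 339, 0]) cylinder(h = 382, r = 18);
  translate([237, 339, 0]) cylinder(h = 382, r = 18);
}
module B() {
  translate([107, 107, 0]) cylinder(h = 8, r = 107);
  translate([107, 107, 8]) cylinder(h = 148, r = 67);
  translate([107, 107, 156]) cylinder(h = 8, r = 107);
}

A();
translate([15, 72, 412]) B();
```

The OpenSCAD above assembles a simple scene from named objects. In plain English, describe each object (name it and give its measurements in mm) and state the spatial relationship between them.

A is a four-legged stool. The seat is a 255×357×30 mm slab whose top surface is at z = 412 mm; four round legs, each 36 mm in diameter, run from the floor (z = 0) to the underside of the seat, each leg's axis is inset half a diameter from the nearest pair of seat edges (so the leg's bounding box is flush with the corner).

B is a spool: two coaxial disc flanges of radius 107 mm and thickness 8 mm, joined by a core cylinder of radius 67 mm and height 148 mm. The lower flange rests on z = 0 and the three cylinders share a vertical axis.

The spool is on top of the stool.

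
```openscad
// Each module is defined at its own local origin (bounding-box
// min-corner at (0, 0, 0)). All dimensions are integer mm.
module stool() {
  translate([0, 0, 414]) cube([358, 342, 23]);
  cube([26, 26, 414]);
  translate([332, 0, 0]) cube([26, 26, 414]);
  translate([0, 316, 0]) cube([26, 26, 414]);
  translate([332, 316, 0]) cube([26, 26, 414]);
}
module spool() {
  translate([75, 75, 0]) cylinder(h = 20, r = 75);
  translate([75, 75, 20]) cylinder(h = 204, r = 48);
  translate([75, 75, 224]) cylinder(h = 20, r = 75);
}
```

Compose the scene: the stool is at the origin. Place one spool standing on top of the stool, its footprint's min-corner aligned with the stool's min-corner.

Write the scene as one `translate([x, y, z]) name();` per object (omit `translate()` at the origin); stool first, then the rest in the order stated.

stool();
translate([0, 0, 437]) spool();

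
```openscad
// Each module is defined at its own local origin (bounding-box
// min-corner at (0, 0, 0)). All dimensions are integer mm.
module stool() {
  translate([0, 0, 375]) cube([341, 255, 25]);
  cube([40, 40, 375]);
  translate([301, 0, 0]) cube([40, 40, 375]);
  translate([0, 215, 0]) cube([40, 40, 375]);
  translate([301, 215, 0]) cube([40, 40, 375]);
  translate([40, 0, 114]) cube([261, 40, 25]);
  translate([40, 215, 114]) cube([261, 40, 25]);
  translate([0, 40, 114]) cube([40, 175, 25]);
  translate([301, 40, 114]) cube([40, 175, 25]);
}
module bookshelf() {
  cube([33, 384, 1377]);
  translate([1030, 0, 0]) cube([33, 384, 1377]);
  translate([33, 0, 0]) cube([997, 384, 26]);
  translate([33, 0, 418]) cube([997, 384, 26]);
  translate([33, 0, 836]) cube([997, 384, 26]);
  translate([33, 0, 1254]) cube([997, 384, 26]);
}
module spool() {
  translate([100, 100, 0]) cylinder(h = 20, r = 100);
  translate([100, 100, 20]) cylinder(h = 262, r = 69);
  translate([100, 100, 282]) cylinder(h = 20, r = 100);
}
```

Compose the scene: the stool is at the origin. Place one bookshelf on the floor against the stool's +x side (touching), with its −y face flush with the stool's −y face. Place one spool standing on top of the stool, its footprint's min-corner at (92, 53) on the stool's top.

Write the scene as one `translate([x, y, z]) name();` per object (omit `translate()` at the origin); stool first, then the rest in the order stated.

stool();
translate([341, 0, 0]) bookshelf();
translate([92, 53, 400]) spool();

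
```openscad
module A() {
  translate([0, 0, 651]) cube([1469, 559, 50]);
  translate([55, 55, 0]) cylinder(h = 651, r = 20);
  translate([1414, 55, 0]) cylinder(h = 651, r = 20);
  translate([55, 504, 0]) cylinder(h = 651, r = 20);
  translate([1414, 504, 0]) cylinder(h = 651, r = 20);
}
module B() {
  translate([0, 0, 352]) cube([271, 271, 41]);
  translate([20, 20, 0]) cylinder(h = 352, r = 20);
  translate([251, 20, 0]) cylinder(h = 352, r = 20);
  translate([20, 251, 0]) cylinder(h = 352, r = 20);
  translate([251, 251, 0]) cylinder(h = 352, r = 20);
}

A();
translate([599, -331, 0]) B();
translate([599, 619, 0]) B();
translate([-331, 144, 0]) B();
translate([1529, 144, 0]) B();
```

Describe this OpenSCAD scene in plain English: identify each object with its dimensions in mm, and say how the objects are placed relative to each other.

A is a table: top 1469 mm (x) × 559 mm (y), 50 mm thick, upper face at z = 701 mm, on four round legs of 40 mm diameter, each leg's bounding box inset 35 mm from the nearest pair of top edges, running from z = 0 to the bottom of the top.

B is a four-legged stool. The seat is a 271×271×41 mm slab whose top surface is at z = 393 mm; four round legs, each 40 mm in diameter, run from the floor (z = 0) to the underside of the seat, each leg's axis is inset half a diameter from the nearest pair of seat edges (so the leg's bounding box is flush with the corner).

Four stools sit around the table at the −y, +y, −x, +x sides.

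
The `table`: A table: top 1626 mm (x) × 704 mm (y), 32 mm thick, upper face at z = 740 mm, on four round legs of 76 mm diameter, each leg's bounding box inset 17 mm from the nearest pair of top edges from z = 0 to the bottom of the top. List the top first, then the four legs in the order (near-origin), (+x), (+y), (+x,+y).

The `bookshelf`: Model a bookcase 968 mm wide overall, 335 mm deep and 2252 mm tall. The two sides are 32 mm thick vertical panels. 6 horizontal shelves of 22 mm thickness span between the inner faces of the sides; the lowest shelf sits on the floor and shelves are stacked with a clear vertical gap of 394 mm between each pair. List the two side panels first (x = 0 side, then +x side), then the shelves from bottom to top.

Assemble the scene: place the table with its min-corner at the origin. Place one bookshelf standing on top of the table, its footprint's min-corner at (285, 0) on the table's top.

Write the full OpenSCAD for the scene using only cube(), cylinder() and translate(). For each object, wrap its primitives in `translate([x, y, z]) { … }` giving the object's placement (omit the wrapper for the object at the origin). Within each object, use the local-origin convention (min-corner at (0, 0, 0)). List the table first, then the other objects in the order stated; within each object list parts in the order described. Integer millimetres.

translate([0, 0, 708]) cube([1626, 704, 32]);
translate([55, 55, 0]) cylinder(h = 708, r = 38);
translate([1571, 55, 0]) cylinder(h = 708, r = 38);
translate([55, 649, 0]) cylinder(h = 708, r = 38);
translate([1571, 649, 0]) cylinder(h = 708, r = 38);
translate([285, 0, 740]) {
  cube([32, 335, 2252]);
  translate([936, 0, 0]) cube([32, 335, 2252]);
  translate([32, 0, 0]) cube([904, 335, 22]);
  translate([32, 0, 416]) cube([904, 335, 22]);
  translate([32, 0, 832]) cube([904, 335, 22]);
  translate([32, 0, 1248]) cube([904, 335, 22]);
  translate([32, 0, 1664]) cube([904, 335, 22]);
  translate([32, 0, 2080]) cube([904, 335, 22]);
}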